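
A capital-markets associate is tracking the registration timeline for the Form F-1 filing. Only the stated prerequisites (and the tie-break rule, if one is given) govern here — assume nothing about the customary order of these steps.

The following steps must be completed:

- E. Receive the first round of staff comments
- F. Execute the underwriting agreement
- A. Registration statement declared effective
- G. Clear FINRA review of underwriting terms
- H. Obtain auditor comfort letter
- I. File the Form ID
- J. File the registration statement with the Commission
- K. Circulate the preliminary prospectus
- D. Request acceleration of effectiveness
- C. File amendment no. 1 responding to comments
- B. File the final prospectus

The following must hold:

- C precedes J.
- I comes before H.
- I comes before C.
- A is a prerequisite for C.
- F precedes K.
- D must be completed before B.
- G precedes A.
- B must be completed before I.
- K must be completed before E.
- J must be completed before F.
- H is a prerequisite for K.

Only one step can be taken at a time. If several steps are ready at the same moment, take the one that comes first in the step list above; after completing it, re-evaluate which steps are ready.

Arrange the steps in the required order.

G A D B I H C J F K E

Nothing is required for G and D. G is listed earlier → G first.
A and D are both available; A is listed earlier → A.
Next only D has its prerequisites met → D.
That leaves B as the only ready step → B.
I needed B, now all done → I.
H and C are both available; H is listed earlier → H.
C needed A and I, now all done → C.
That leaves J as the only ready step → J.
Next only F has its prerequisites met → F.
K needed F and H, now all done → K.
That leaves E as the only ready step → E.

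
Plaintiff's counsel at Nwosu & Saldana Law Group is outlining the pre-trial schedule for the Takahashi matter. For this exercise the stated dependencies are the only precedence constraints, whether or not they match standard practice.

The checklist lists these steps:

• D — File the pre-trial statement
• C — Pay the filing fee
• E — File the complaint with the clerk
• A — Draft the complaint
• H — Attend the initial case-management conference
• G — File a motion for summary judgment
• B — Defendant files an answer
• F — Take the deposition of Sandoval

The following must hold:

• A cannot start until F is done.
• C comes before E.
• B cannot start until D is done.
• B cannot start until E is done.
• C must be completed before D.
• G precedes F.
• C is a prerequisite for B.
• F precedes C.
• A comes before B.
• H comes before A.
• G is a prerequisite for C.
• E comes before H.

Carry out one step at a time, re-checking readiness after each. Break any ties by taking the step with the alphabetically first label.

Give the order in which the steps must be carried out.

G → F → C → D → E → H → A → B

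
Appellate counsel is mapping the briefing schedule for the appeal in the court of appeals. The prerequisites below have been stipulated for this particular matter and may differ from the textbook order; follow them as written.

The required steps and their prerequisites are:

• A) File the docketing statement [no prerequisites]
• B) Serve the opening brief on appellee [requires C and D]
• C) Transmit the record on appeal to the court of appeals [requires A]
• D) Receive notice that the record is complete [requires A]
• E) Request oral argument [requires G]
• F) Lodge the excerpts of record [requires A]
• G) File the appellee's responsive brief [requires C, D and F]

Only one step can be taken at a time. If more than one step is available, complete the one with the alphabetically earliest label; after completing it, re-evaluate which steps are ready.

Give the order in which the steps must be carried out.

A → C → D → B → F → G → E

A has no prerequisites → A first.
C, D and F are all available; C has the earlier label → C.
D and F are both available; D has the earlier label → D.
Now B and F have their prerequisites met. B has the earlier label, so B next.
Next only F has its prerequisites met → F.
That leaves G as the only ready step → G.
Next only E has its prerequisites met → E.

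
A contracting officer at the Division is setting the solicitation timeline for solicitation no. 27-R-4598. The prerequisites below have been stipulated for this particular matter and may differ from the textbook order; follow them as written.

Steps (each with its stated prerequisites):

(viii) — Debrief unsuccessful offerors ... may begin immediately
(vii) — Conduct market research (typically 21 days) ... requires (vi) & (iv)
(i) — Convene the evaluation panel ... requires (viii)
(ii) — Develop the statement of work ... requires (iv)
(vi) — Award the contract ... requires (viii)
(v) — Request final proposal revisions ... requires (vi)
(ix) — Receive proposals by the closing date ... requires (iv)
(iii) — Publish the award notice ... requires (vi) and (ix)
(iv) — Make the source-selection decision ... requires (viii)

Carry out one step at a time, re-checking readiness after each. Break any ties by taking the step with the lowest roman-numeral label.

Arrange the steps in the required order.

(viii), (i), (iv), (ii), (vi), (v), (vii), (ix), (iii)

(viii) has no prerequisites → (viii) first.
(i), (iv) and (vi) are all available; (i) has the earlier label → (i).
Ready: (iv) and (vi). (iv) has the earlier label → (iv).
(ii) and (ix) now also ready, so the ready set is {(ii), (vi), (ix)}; (ii) has the earlier label → (ii).
(vi) and (ix) are both available; (vi) has the earlier label → (vi).
(v) and (vii) now also ready, so the ready set is {(v), (vii), (ix)}; (v) has the earlier label → (v).
(vii) and (ix) are both available; (vii) has the earlier label → (vii).
(ix) is the only step now ready → (ix).
(iii) needed (vi) and (ix), now all done → (iii).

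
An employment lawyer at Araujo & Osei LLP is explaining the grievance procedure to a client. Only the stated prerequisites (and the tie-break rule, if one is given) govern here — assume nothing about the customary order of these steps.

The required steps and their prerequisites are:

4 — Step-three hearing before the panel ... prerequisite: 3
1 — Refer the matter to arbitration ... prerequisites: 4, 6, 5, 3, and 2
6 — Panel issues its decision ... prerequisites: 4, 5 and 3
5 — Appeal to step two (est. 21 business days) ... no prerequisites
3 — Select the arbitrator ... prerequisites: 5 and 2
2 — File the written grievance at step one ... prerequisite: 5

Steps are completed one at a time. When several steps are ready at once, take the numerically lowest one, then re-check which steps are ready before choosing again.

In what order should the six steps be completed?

5, 2, 3, 4, 6, 1

Only 5 has no prerequisites, so it is first.
2 needed 5, now all done → 2.
That leaves 3 as the only ready step → 3.
4 needed 3, now all done → 4.
6 needed 3, 4 and 5, now all done → 6.
That leaves 1 as the only ready step → 1.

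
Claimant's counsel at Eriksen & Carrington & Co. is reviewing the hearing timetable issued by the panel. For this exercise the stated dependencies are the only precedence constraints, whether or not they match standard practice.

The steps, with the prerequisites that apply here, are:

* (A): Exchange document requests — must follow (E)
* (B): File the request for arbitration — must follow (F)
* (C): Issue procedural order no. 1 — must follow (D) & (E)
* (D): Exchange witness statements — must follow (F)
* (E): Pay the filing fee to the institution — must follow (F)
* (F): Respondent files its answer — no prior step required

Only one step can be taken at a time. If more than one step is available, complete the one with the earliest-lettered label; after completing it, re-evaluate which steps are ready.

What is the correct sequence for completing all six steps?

(F), (B), (D), (E), (A), (C)

Only (F) has no prerequisites, so it is first.
(B), (D) and (E) are all available; (B) has the earlier label → (B).
(D) and (E) are both available; (D) has the earlier label → (D).
(E) is the only step now ready → (E).
(A) and (C) are both available; (A) has the earlier label → (A).
That leaves (C) as the only ready step → (C).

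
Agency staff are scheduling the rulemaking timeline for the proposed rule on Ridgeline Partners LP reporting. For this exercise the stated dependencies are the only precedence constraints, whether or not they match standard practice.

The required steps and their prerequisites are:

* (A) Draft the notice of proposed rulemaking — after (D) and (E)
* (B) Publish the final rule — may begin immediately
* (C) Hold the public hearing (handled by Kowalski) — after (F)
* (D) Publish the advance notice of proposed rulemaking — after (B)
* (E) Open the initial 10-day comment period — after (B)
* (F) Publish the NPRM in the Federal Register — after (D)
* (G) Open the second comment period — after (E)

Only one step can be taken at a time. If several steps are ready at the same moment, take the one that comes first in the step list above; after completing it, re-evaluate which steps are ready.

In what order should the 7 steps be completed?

(B), (D), (E), (A), (F), (C), (G)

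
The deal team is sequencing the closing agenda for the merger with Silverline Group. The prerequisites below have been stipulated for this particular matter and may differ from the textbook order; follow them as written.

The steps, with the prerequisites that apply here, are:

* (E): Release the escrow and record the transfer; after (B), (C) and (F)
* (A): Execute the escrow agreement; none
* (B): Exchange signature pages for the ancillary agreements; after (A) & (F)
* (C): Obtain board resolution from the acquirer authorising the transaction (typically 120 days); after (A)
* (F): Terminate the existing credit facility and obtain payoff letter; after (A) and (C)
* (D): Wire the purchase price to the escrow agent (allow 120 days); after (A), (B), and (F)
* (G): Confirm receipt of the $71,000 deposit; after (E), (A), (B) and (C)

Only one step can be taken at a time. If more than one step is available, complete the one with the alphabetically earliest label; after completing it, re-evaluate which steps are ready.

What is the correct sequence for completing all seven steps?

(A), (C), (F), (B), (D), (E), (G)

(A) has no prerequisites → (A) first.
Next only (C) has its prerequisites met → (C).
Next only (F) has its prerequisites met → (F).
(B) needed (A) and (F), now all done → (B).
(D) and (E) are both available; (D) has the earlier label → (D).
(E) needed (B), (C) and (F), now all done → (E).
(G) needed (A), (B), (C) and (E), now all done → (G).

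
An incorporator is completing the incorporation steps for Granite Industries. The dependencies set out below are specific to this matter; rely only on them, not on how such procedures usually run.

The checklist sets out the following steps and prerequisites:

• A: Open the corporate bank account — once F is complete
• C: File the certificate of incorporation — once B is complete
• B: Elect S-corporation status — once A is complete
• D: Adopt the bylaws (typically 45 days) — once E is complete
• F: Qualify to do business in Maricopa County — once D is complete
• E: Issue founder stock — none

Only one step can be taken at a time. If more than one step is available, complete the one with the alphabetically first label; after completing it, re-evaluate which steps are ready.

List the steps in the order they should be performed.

E → D → F → A → B → C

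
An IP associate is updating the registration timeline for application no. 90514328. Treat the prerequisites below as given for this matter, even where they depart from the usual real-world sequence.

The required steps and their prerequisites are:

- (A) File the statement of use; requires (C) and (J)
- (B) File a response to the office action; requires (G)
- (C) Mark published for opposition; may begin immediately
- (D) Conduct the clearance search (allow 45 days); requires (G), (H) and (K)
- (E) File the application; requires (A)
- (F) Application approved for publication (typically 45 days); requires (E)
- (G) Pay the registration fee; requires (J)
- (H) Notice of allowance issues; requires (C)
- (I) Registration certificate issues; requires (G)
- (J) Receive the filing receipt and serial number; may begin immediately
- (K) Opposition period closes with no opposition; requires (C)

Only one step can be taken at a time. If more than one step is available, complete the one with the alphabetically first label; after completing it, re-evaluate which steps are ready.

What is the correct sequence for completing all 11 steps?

(C) (H) (J) (A) (E) (F) (G) (B) (I) (K) (D)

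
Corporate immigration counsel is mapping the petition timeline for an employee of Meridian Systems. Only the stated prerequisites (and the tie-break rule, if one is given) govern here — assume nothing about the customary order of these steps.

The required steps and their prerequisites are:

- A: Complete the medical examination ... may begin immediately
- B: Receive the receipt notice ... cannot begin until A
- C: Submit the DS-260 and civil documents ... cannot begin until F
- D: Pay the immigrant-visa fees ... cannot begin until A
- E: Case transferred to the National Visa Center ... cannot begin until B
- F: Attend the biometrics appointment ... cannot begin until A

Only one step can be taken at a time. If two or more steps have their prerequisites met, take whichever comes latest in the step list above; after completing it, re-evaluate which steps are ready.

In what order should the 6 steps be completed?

Only A has no prerequisites, so it is first.
Now F, D and B have their prerequisites met. F is listed later, so F next.
Now D, C and B have their prerequisites met. D is listed later, so D next.
Ready: C and B. C is listed later → C.
Next only B has its prerequisites met → B.
That leaves E as the only ready step → E.

A, F, D, C, B, E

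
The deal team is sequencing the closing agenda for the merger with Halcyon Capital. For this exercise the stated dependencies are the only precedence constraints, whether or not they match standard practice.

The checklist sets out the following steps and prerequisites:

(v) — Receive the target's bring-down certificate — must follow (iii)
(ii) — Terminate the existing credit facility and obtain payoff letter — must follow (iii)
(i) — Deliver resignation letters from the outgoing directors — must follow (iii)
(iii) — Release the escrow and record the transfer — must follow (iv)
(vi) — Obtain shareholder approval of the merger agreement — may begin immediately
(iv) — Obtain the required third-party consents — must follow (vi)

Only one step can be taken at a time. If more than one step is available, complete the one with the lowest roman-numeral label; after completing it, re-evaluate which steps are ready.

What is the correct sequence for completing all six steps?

(vi) is the only step with nothing outstanding, so it goes first.
(iv) needed (vi), now all done → (iv).
Next only (iii) has its prerequisites met → (iii).
Now (i), (ii) and (v) have their prerequisites met. (i) has the earlier label, so (i) next.
(ii) and (v) are both available; (ii) has the earlier label → (ii).
Next only (v) has its prerequisites met → (v).

(vi) → (iv) → (iii) → (i) → (ii) → (v)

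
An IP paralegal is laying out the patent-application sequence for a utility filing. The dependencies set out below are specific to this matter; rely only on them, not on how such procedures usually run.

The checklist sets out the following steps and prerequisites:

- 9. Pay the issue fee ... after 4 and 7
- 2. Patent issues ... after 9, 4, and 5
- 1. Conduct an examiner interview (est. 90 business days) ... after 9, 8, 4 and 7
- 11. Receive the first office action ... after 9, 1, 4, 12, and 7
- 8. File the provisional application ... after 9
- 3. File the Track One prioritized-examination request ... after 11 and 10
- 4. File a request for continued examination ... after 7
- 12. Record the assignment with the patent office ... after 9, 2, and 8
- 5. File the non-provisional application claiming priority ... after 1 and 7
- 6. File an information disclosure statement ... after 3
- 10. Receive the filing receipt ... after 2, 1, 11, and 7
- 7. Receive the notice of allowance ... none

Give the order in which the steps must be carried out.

7 has no prerequisites → 7 first.
4 needed 7, now all done → 4.
9 is the only step now ready → 9.
8 is the only step now ready → 8.
1 needed 9, 8, 4 and 7, now all done → 1.
Next only 5 has its prerequisites met → 5.
2 needed 9, 4 and 5, now all done → 2.
That leaves 12 as the only ready step → 12.
11 is the only step now ready → 11.
10 needed 2, 1, 11 and 7, now all done → 10.
That leaves 3 as the only ready step → 3.
Next only 6 has its prerequisites met → 6.

7, 4, 9, 8, 1, 5, 2, 12, 11, 10, 3, 6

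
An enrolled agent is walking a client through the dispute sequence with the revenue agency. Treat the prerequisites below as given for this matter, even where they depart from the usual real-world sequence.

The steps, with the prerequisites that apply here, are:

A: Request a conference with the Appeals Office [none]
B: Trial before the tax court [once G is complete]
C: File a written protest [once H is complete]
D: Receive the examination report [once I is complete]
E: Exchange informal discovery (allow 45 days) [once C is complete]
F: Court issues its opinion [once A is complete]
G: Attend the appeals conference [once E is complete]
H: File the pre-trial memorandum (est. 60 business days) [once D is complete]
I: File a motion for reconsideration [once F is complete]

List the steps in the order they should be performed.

A is the only step with nothing outstanding, so it goes first.
Next only F has its prerequisites met → F.
I needed F, now all done → I.
Next only D has its prerequisites met → D.
H needed D, now all done → H.
C is the only step now ready → C.
E is the only step now ready → E.
Next only G has its prerequisites met → G.
That leaves B as the only ready step → B.

A, F, I, D, H, C, E, G, B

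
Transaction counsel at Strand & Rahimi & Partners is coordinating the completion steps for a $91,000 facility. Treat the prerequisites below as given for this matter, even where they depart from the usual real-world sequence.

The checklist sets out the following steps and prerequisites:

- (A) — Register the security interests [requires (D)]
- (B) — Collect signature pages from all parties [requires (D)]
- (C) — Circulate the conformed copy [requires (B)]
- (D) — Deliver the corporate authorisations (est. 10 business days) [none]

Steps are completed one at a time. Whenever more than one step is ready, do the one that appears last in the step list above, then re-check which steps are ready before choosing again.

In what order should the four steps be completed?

Only (D) has no prerequisites, so it is first.
(B) and (A) are both available; (B) is listed later → (B).
(C) now also ready, so the ready set is {(C), (A)}; (C) is listed later → (C).
That leaves (A) as the only ready step → (A).

(D) → (B) → (C) → (A)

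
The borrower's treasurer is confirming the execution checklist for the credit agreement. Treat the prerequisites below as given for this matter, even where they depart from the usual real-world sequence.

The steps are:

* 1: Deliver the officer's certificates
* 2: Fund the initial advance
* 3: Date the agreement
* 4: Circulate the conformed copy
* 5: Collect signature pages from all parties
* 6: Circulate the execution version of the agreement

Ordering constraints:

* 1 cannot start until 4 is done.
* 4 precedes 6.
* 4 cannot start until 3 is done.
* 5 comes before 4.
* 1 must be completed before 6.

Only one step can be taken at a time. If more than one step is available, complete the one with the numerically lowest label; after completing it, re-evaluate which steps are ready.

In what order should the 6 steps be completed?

Nothing is required for 2, 3 and 5. 2 has the earlier label → 2 first.
Now 3 and 5 have their prerequisites met. 3 has the earlier label, so 3 next.
5 is the only step now ready → 5.
4 is the only step now ready → 4.
That leaves 1 as the only ready step → 1.
Next only 6 has its prerequisites met → 6.

2, 3, 5, 4, 1, 6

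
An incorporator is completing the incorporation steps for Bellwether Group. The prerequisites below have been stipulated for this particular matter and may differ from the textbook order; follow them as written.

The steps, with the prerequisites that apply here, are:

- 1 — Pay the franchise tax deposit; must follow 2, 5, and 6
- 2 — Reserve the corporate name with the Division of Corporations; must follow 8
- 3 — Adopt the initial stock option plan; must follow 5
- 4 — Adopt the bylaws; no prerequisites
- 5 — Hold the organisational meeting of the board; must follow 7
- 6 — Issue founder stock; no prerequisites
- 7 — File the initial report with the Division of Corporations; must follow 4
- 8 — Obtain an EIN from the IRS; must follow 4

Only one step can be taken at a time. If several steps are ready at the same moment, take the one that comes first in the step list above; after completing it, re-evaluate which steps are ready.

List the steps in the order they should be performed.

4, 6, 7, 5, 3, 8, 2, 1

Nothing is required for 4 and 6. 4 is listed earlier → 4 first.
7 and 8 now also ready, so the ready set is {6, 7, 8}; 6 is listed earlier → 6.
Ready: 7 and 8. 7 is listed earlier → 7.
Now 5 and 8 have their prerequisites met. 5 is listed earlier, so 5 next.
3 now also ready, so the ready set is {3, 8}; 3 is listed earlier → 3.
8 needed 4, now all done → 8.
That leaves 2 as the only ready step → 2.
1 is the only step now ready → 1.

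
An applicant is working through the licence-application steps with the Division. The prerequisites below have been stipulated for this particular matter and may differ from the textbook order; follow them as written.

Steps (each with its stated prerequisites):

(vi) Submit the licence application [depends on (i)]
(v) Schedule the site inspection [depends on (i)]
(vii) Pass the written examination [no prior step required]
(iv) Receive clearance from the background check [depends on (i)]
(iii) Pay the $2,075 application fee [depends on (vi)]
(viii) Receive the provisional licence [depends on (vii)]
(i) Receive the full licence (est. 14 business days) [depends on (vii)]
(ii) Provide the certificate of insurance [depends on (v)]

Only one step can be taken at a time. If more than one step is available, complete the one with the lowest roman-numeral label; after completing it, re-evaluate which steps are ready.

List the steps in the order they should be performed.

Only (vii) has no prerequisites, so it is first.
Now (i) and (viii) have their prerequisites met. (i) has the earlier label, so (i) next.
(iv), (v), (vi) and (viii) are all available; (iv) has the earlier label → (iv).
(v), (vi) and (viii) are all available; (v) has the earlier label → (v).
Ready: (ii), (vi) and (viii). (ii) has the earlier label → (ii).
(vi) and (viii) are both available; (vi) has the earlier label → (vi).
(iii) now also ready, so the ready set is {(iii), (viii)}; (iii) has the earlier label → (iii).
(viii) needed (vii), now all done → (viii).

(vii) → (i) → (iv) → (v) → (ii) → (vi) → (iii) → (viii)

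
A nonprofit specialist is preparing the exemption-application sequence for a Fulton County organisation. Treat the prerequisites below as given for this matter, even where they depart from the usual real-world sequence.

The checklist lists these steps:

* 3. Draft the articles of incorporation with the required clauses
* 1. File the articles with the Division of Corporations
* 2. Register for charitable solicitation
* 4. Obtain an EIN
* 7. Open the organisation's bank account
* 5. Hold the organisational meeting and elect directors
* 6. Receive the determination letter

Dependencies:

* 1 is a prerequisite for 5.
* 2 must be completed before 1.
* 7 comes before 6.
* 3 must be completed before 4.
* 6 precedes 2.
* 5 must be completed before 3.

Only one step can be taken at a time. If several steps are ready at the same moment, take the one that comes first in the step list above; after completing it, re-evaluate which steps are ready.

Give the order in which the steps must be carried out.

7 is the only step with nothing outstanding, so it goes first.
Next only 6 has its prerequisites met → 6.
2 is the only step now ready → 2.
1 needed 2, now all done → 1.
5 is the only step now ready → 5.
3 needed 5, now all done → 3.
That leaves 4 as the only ready step → 4.

7, 6, 2, 1, 5, 3, 4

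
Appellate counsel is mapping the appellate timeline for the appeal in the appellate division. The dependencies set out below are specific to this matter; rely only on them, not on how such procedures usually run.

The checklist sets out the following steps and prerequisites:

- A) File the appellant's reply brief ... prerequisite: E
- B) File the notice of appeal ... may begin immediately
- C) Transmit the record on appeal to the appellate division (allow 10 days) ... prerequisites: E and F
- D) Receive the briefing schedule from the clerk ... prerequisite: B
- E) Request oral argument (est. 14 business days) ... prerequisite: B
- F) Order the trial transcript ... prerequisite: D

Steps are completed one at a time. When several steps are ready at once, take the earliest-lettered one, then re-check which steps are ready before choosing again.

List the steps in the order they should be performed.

Only B has no prerequisites, so it is first.
Ready: D and E. D has the earlier label → D.
F now also ready, so the ready set is {E, F}; E has the earlier label → E.
A and F are both available; A has the earlier label → A.
F needed D, now all done → F.
That leaves C as the only ready step → C.

B, D, E, A, F, C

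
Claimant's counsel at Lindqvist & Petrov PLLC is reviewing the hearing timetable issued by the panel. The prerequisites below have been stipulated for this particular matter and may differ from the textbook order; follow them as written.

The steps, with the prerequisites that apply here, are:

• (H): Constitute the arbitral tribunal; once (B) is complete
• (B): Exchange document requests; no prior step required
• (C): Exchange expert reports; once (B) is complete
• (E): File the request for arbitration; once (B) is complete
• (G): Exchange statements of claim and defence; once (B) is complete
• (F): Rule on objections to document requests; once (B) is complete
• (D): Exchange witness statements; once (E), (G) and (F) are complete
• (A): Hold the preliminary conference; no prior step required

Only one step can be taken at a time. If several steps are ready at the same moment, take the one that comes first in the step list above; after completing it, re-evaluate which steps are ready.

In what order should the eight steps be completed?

Nothing is required for (B) and (A). (B) is listed earlier → (B) first.
Now (H), (C), (E), (G), (F) and (A) have their prerequisites met. (H) is listed earlier, so (H) next.
Ready: (C), (E), (G), (F) and (A). (C) is listed earlier → (C).
(E), (G), (F) and (A) are all available; (E) is listed earlier → (E).
(G), (F) and (A) are all available; (G) is listed earlier → (G).
Ready: (F) and (A). (F) is listed earlier → (F).
(D) and (A) are both available; (D) is listed earlier → (D).
That leaves (A) as the only ready step → (A).

(B) → (H) → (C) → (E) → (G) → (F) → (D) → (A)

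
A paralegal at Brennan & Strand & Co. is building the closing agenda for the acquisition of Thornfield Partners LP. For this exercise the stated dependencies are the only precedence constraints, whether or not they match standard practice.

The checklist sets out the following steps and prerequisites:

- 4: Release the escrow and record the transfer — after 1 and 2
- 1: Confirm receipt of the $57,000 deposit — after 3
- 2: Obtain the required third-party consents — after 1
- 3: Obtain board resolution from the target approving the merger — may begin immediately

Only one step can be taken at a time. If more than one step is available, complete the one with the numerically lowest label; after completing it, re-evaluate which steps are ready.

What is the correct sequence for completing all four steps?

3 is the only step with nothing outstanding, so it goes first.
1 needed 3, now all done → 1.
Next only 2 has its prerequisites met → 2.
4 needed 1 and 2, now all done → 4.

3 1 2 4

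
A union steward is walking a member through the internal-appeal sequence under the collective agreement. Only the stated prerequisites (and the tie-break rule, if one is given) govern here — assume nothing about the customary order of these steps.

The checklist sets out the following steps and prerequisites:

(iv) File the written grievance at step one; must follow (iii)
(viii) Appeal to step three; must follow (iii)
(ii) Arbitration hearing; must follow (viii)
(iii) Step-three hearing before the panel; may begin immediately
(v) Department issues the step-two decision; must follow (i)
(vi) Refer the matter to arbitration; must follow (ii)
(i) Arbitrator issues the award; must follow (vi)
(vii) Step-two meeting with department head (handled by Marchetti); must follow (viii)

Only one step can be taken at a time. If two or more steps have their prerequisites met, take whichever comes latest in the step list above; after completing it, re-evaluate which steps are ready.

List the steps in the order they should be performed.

(iii) (viii) (vii) (ii) (vi) (i) (v) (iv)

(iii) has no prerequisites → (iii) first.
(viii) and (iv) are both available; (viii) is listed later → (viii).
(vii) and (ii) now also ready, so the ready set is {(vii), (ii), (iv)}; (vii) is listed later → (vii).
(ii) and (iv) are both available; (ii) is listed later → (ii).
(vi) and (iv) are both available; (vi) is listed later → (vi).
Ready: (i) and (iv). (i) is listed later → (i).
Ready: (v) and (iv). (v) is listed later → (v).
(iv) needed (iii), now all done → (iv).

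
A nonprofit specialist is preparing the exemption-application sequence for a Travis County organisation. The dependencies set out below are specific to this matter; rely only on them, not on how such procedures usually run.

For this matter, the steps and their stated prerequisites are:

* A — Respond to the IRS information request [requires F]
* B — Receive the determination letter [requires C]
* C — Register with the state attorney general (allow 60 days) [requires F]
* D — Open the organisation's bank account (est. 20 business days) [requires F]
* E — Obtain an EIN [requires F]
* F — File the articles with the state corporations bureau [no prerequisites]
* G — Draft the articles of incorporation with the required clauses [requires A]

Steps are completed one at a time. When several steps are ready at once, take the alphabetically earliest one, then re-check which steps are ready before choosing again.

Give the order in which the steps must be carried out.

F, A, C, B, D, E, G

F has no prerequisites → F first.
A, C, D and E are all available; A has the earlier label → A.
G now also ready, so the ready set is {C, D, E, G}; C has the earlier label → C.
Ready: B, D, E and G. B has the earlier label → B.
Now D, E and G have their prerequisites met. D has the earlier label, so D next.
Ready: E and G. E has the earlier label → E.
That leaves G as the only ready step → G.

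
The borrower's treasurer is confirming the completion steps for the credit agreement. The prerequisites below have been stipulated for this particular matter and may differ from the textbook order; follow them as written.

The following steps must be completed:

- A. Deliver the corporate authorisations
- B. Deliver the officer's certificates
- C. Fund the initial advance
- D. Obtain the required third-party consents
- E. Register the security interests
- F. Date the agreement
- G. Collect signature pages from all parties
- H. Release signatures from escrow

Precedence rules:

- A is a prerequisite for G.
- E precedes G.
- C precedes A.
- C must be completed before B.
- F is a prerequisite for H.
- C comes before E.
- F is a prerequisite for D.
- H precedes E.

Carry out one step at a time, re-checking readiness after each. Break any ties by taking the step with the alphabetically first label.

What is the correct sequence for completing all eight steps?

C, A, B, F, D, H, E, G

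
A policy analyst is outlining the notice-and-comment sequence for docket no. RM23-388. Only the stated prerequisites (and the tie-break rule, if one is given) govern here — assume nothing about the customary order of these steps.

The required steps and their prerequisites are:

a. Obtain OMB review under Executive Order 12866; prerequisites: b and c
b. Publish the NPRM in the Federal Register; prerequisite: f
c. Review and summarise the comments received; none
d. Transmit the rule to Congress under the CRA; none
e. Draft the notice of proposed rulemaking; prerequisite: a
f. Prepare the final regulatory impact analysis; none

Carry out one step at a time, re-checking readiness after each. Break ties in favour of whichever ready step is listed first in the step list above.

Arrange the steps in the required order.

c → d → f → b → a → e

Nothing is required for c, d and f. c is listed earlier → c first.
Now d and f have their prerequisites met. d is listed earlier, so d next.
f is the only step now ready → f.
Next only b has its prerequisites met → b.
a needed b and c, now all done → a.
e needed a, now all done → e.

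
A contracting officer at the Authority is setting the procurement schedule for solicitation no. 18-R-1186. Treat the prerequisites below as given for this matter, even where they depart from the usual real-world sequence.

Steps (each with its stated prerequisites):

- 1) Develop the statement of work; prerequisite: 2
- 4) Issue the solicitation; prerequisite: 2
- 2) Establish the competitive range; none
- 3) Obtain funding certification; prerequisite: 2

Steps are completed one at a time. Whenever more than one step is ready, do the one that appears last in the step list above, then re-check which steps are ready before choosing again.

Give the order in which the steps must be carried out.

2 3 4 1

Only 2 has no prerequisites, so it is first.
Now 3, 4 and 1 have their prerequisites met. 3 is listed later, so 3 next.
Now 4 and 1 have their prerequisites met. 4 is listed later, so 4 next.
1 needed 2, now all done → 1.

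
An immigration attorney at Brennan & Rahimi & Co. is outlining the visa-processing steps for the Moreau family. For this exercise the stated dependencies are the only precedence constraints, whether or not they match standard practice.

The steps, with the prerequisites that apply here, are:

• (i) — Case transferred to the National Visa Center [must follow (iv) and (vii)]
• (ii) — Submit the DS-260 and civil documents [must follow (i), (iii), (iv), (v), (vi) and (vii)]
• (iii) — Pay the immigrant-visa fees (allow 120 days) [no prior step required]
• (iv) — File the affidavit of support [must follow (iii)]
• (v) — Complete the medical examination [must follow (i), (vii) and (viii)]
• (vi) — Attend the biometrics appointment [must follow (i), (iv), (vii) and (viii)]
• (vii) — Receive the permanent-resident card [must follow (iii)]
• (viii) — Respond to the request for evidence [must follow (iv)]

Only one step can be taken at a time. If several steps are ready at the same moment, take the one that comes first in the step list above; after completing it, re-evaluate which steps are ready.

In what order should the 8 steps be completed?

(iii) (iv) (vii) (i) (viii) (v) (vi) (ii)

(iii) is the only step with nothing outstanding, so it goes first.
Ready: (iv) and (vii). (iv) is listed earlier → (iv).
(vii) and (viii) are both available; (vii) is listed earlier → (vii).
(i) now also ready, so the ready set is {(i), (viii)}; (i) is listed earlier → (i).
(viii) is the only step now ready → (viii).
Now (v) and (vi) have their prerequisites met. (v) is listed earlier, so (v) next.
(vi) needed (i), (iv), (vii) and (viii), now all done → (vi).
(ii) needed (i), (iii), (iv), (v), (vi) and (vii), now all done → (ii).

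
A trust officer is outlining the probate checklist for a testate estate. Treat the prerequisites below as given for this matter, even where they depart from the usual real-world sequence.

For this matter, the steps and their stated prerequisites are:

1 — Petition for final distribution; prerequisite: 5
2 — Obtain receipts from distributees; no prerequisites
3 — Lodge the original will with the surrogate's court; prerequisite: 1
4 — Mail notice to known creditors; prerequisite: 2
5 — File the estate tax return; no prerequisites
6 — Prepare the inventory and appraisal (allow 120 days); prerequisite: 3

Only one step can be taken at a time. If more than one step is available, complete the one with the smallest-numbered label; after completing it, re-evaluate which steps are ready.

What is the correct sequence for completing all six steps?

2 → 4 → 5 → 1 → 3 → 6

2 and 5 have no prerequisites; 2 has the earlier label, so 2 is first.
4 now also ready, so the ready set is {4, 5}; 4 has the earlier label → 4.
Next only 5 has its prerequisites met → 5.
1 needed 5, now all done → 1.
That leaves 3 as the only ready step → 3.
Next only 6 has its prerequisites met → 6.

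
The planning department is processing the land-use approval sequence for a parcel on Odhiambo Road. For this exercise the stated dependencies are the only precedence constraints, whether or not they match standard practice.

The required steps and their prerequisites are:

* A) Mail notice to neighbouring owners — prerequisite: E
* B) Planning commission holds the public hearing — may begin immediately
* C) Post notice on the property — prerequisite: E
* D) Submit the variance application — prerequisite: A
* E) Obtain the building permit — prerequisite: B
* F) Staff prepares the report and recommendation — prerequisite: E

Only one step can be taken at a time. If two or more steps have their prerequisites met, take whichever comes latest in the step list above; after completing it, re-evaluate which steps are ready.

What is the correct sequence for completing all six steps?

B, E, F, C, A, D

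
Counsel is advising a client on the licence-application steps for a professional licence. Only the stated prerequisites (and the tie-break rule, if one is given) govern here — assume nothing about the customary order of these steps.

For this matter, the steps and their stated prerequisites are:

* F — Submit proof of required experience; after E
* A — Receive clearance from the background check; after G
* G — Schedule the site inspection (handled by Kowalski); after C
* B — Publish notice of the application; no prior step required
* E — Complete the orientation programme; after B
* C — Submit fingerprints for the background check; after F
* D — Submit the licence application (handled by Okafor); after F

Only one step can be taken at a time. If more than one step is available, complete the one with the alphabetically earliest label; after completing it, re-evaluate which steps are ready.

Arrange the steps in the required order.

B, E, F, C, D, G, A

Only B has no prerequisites, so it is first.
Next only E has its prerequisites met → E.
That leaves F as the only ready step → F.
Now C and D have their prerequisites met. C has the earlier label, so C next.
Now D and G have their prerequisites met. D has the earlier label, so D next.
G needed C, now all done → G.
That leaves A as the only ready step → A.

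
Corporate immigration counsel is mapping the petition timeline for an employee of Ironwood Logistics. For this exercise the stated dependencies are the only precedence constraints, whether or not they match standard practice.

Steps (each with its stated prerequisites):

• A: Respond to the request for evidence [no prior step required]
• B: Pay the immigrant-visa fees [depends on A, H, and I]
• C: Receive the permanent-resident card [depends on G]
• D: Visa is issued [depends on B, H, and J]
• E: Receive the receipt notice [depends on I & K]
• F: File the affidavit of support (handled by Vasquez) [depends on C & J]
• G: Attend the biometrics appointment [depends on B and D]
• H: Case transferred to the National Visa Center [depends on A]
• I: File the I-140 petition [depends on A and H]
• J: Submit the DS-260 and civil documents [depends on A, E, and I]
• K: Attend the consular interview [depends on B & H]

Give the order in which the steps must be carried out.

A H I B K E J D G C F

Only A has no prerequisites, so it is first.
H needed A, now all done → H.
That leaves I as the only ready step → I.
B needed A, H and I, now all done → B.
Next only K has its prerequisites met → K.
That leaves E as the only ready step → E.
Next only J has its prerequisites met → J.
D is the only step now ready → D.
G needed B and D, now all done → G.
C is the only step now ready → C.
F is the only step now ready → F.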